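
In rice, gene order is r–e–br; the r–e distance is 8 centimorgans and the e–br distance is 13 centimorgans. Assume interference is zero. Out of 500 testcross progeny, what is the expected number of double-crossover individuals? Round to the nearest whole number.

Map distances give recombination frequencies of 0.080 and 0.130 for the two intervals.
With no interference, expected double-crossover frequency = 0.080 × 0.130 = 0.01040.
Expected number = 0.01040 × 500 = 5.20 ≈ 5.

5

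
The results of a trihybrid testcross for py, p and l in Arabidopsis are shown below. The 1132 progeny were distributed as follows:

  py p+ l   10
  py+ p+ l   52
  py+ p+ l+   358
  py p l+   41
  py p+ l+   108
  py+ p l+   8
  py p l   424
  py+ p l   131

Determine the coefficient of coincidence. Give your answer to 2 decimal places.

0.71

The two most frequent reciprocal classes, py+ p+ l+ and py p l, are the parental types, so the F1 was py+ p+ l+ / py p l.
The two rarest classes, py+ p l+ and py p+ l, are the double crossovers. Comparing them with the parentals, only the p allele has switched, so p is the middle locus and the order is py – p – l.
py–p: (239 + 18)/1132 = 0.2270; p–l: (93 + 18)/1132 = 0.0981.
Expected DCO frequency = 0.2270 × 0.0981 ≈ 0.02227; observed = 18/1132 ≈ 0.01590.
Coefficient of coincidence = 0.01590/0.02227 ≈ 0.71.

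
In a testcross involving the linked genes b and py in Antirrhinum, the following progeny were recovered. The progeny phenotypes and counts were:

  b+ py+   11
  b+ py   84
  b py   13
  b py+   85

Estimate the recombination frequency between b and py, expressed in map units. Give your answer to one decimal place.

The two most frequent classes, b+ py (84) and b py+ (85), are the parental types, so the F1 was b+ py / b py+.
The recombinant classes are b+ py+ and b py: 11 + 13 = 24.
Recombination frequency = 24/193 = 0.1244 ≈ 12.4%, i.e. 12.4 map units.

12.4 map units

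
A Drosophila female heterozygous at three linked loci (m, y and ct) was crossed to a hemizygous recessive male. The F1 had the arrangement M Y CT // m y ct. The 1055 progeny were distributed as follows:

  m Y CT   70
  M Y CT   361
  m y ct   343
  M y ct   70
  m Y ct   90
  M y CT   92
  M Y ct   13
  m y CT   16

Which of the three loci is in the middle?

ct

The two rarest classes, M Y ct and m y CT, are the double crossovers. Comparing them with the parentals, only the ct allele has switched, so ct is the middle locus and the order is m – ct – y.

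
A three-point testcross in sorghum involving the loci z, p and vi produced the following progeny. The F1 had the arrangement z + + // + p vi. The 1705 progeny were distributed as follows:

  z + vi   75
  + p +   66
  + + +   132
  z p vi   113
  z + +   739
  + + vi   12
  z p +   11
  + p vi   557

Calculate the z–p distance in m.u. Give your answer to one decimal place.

15.7 m.u.

The two rarest classes, z p + and + + vi, are the double crossovers. Comparing them with the parentals, only the p allele has switched, so p is the middle locus and the order is vi – p – z.
Crossovers in the p–z interval produce the single-crossover classes + + + and z p vi (132 + 113 = 245) plus the double crossovers (23).
RF(p–z) = (245 + 23) / 1705 = 268/1705 = 0.1572 → 15.7 m.u.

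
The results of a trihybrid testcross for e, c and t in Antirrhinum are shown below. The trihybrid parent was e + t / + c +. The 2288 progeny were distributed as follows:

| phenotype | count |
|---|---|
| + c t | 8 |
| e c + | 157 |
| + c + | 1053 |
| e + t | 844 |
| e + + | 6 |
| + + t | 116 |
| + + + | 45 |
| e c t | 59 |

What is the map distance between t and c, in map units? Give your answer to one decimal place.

The two rarest classes, e + + and + c t, are the double crossovers. Comparing them with the parentals, only the t allele has switched, so t is the middle locus and the order is c – t – e.
Crossovers in the c–t interval produce the single-crossover classes e c t and + + + (59 + 45 = 104) plus the double crossovers (14).
RF(c–t) = (104 + 14) / 2288 = 118/2288 = 0.0516 → 5.2 map units.

5.2 map units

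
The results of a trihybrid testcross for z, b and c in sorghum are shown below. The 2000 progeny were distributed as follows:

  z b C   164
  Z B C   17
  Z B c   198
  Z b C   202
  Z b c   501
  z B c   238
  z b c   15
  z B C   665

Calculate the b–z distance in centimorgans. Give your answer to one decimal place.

19.7 centimorgans

The two most frequent reciprocal classes, z B C and Z b c, are the parental types, so the F1 was z B C / Z b c.
The two rarest classes, Z B C and z b c, are the double crossovers. Comparing them with the parentals, only the z allele has switched, so z is the middle locus and the order is b – z – c.
Crossovers in the b–z interval produce the single-crossover classes z b C and Z B c (164 + 198 = 362) plus the double crossovers (32).
RF(b–z) = (362 + 32) / 2000 = 394/2000 = 0.1970 → 19.7 centimorgans.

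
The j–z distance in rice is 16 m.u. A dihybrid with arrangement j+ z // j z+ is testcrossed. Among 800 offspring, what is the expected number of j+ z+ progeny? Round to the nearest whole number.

A map distance of 16 m.u. corresponds to a recombination frequency of 0.160.
The F1 is j+ z / j z+, so j+ z+ is a recombinant gamete class with expected frequency r/2 = 0.160/2 = 0.0800.
Expected number = 0.0800 × 800 = 64.00 ≈ 64.

64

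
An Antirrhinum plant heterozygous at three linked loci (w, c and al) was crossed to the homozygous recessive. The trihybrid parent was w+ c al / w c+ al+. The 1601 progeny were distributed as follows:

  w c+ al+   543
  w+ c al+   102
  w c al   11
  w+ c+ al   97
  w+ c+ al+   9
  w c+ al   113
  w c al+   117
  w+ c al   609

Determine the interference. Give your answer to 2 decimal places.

0.42

The two rarest classes, w c al and w+ c+ al+, are the double crossovers. Comparing them with the parentals, only the w allele has switched, so w is the middle locus and the order is al – w – c.
al–w: (215 + 20)/1601 = 0.1468; w–c: (214 + 20)/1601 = 0.1462.
Expected DCO frequency = 0.1468 × 0.1462 ≈ 0.02146; observed = 20/1601 ≈ 0.01249.
Coefficient of coincidence = 0.01249/0.02146 ≈ 0.58; interference = 1 − 0.58 = 0.42.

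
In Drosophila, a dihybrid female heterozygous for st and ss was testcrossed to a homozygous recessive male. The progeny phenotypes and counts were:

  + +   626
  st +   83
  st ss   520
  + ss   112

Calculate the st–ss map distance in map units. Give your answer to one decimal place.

The two most frequent classes, + + (626) and st ss (520), are the parental types, so the F1 was + + / st ss.
The recombinant classes are + ss and st +: 112 + 83 = 195.
Recombination frequency = 195/1341 = 0.1454 ≈ 14.5%, i.e. 14.5 map units.

14.5 map units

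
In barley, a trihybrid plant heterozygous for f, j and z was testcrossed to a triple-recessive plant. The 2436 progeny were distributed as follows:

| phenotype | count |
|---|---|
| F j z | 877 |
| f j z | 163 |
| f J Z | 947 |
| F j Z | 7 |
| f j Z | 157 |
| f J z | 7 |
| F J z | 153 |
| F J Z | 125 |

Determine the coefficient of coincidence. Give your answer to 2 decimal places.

The two most frequent reciprocal classes, f J Z and F j z, are the parental types, so the F1 was f J Z / F j z.
The two rarest classes, f J z and F j Z, are the double crossovers. Comparing them with the parentals, only the z allele has switched, so z is the middle locus and the order is f – z – j.
f–z: (288 + 14)/2436 = 0.1240; z–j: (310 + 14)/2436 = 0.1330.
Expected DCO frequency = 0.1240 × 0.1330 ≈ 0.01649; observed = 14/2436 ≈ 0.00575.
Coefficient of coincidence = 0.00575/0.01649 ≈ 0.35.

0.35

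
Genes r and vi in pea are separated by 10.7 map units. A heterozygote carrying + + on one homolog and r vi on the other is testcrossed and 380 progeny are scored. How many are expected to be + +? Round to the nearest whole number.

A map distance of 10.7 map units corresponds to a recombination frequency of 0.107.
The F1 is + + / r vi, so + + is a parental gamete class with expected frequency (1 − r)/2 = 0.893/2 = 0.4465.
Expected number = 0.4465 × 380 = 169.67 ≈ 170.

170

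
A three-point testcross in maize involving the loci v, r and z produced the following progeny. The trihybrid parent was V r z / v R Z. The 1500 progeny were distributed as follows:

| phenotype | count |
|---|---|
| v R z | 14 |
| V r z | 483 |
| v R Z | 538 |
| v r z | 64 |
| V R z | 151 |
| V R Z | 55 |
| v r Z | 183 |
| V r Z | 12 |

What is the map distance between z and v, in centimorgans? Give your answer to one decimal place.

9.7 centimorgans

The two rarest classes, V r Z and v R z, are the double crossovers. Comparing them with the parentals, only the z allele has switched, so z is the middle locus and the order is r – z – v.
Crossovers in the z–v interval produce the single-crossover classes v r z and V R Z (64 + 55 = 119) plus the double crossovers (26).
RF(z–v) = (119 + 26) / 1500 = 145/1500 = 0.0967 → 9.7 centimorgans.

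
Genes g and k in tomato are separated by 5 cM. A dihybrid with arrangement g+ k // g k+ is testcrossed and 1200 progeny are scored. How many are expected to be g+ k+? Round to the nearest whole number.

A map distance of 5 cM corresponds to a recombination frequency of 0.050.
The F1 is g+ k / g k+, so g+ k+ is a recombinant gamete class with expected frequency r/2 = 0.050/2 = 0.0250.
Expected number = 0.0250 × 1200 = 30.00 ≈ 30.

30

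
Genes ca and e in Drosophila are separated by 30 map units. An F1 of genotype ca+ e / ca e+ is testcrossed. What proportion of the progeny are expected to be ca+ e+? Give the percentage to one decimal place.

A map distance of 30 map units corresponds to a recombination frequency of 0.300.
The F1 is ca+ e / ca e+, so ca+ e+ is a recombinant gamete class with expected frequency r/2 = 0.300/2 = 0.1500.
That is 0.1500 = 15.0% of the progeny.

15.0%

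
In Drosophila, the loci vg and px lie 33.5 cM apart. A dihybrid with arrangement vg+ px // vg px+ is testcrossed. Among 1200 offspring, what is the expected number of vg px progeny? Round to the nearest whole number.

A map distance of 33.5 cM corresponds to a recombination frequency of 0.335.
The F1 is vg+ px / vg px+, so vg px is a recombinant gamete class with expected frequency r/2 = 0.335/2 = 0.1675.
Expected number = 0.1675 × 1200 = 201.00 ≈ 201.

201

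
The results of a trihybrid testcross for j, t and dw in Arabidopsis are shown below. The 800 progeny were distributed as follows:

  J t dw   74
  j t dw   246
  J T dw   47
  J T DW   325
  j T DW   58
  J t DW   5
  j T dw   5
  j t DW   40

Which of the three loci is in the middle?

The two most frequent reciprocal classes, J T DW and j t dw, are the parental types, so the F1 was J T DW / j t dw.
The two rarest classes, J t DW and j T dw, are the double crossovers. Comparing them with the parentals, only the t allele has switched, so t is the middle locus and the order is j – t – dw.

t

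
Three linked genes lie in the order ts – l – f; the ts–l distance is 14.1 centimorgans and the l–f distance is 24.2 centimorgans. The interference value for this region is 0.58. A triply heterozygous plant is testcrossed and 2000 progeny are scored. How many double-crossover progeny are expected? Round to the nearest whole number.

Map distances give recombination frequencies of 0.141 and 0.242 for the two intervals.
With interference 0.58 (so coincidence = 0.42), expected double-crossover frequency = 0.141 × 0.242 × 0.42 = 0.01433.
Expected number = 0.01433 × 2000 = 28.66 ≈ 29.

29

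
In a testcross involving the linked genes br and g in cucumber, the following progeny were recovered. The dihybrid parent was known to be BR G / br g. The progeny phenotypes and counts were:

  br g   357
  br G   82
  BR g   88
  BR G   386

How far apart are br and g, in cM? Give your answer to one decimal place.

The recombinant classes are BR g and br G: 88 + 82 = 170.
Recombination frequency = 170/913 = 0.1862 ≈ 18.6%, i.e. 18.6 cM.

18.6 cM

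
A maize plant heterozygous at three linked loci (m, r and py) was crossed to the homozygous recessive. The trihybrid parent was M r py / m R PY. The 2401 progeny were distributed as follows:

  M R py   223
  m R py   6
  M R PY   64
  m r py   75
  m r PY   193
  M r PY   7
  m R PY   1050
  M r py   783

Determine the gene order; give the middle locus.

The two rarest classes, M r PY and m R py, are the double crossovers. Comparing them with the parentals, only the py allele has switched, so py is the middle locus and the order is r – py – m.

py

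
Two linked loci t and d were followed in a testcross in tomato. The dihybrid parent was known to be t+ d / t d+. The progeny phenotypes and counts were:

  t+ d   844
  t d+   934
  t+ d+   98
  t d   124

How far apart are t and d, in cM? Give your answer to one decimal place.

The recombinant classes are t+ d+ and t d: 98 + 124 = 222.
Recombination frequency = 222/2000 = 0.1110 ≈ 11.1%, i.e. 11.1 cM.

11.1 cM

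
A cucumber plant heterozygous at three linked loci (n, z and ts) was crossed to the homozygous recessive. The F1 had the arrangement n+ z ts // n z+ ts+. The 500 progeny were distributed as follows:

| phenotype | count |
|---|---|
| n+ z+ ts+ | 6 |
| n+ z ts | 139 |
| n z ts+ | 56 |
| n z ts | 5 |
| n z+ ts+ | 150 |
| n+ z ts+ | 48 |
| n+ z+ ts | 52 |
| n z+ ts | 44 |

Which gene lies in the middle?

n

The two rarest classes, n z ts and n+ z+ ts+, are the double crossovers. Comparing them with the parentals, only the n allele has switched, so n is the middle locus and the order is z – n – ts.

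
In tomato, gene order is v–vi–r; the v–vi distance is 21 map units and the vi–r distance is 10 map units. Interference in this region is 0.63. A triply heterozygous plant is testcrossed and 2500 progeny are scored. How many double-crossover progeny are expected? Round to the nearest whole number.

19

Map distances give recombination frequencies of 0.210 and 0.100 for the two intervals.
With interference 0.63 (so coincidence = 0.37), expected double-crossover frequency = 0.210 × 0.100 × 0.37 = 0.00777.
Expected number = 0.00777 × 2500 = 19.43 ≈ 19.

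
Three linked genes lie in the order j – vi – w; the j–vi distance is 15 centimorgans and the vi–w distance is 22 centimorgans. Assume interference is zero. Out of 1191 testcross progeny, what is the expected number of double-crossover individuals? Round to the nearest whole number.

39

Map distances give recombination frequencies of 0.150 and 0.220 for the two intervals.
With no interference, expected double-crossover frequency = 0.150 × 0.220 = 0.03300.
Expected number = 0.03300 × 1191 = 39.30 ≈ 39.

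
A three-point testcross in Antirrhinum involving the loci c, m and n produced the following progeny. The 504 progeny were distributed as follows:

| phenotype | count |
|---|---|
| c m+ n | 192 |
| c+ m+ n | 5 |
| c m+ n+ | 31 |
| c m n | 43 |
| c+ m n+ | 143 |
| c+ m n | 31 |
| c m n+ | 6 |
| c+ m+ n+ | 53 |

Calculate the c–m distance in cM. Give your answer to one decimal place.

21.2 cM

The two most frequent reciprocal classes, c+ m n+ and c m+ n, are the parental types, so the F1 was c+ m n+ / c m+ n.
The two rarest classes, c m n+ and c+ m+ n, are the double crossovers. Comparing them with the parentals, only the c allele has switched, so c is the middle locus and the order is m – c – n.
Crossovers in the m–c interval produce the single-crossover classes c+ m+ n+ and c m n (53 + 43 = 96) plus the double crossovers (11).
RF(m–c) = (96 + 11) / 504 = 107/504 = 0.2123 → 21.2 cM.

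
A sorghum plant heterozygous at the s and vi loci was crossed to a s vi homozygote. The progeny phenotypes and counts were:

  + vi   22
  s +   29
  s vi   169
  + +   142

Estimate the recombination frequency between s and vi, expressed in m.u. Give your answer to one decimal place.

The two most frequent classes, + + (142) and s vi (169), are the parental types, so the F1 was + + / s vi.
The recombinant classes are + vi and s +: 22 + 29 = 51.
Recombination frequency = 51/362 = 0.1409 ≈ 14.1%, i.e. 14.1 m.u.

14.1 m.u.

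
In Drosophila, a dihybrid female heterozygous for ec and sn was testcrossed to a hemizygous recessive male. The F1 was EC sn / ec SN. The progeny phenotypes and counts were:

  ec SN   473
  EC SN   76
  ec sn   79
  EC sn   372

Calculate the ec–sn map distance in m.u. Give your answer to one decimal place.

The recombinant classes are EC SN and ec sn: 76 + 79 = 155.
Recombination frequency = 155/1000 = 0.1550 ≈ 15.5%, i.e. 15.5 m.u.

15.5 m.u.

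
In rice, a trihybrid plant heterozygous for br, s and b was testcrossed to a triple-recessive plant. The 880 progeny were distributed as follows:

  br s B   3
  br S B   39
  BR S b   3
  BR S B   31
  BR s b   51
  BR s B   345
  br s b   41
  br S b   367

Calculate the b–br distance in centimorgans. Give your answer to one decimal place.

10.9 centimorgans

The two most frequent reciprocal classes, BR s B and br S b, are the parental types, so the F1 was BR s B / br S b.
The two rarest classes, br s B and BR S b, are the double crossovers. Comparing them with the parentals, only the br allele has switched, so br is the middle locus and the order is s – br – b.
Crossovers in the br–b interval produce the single-crossover classes BR s b and br S B (51 + 39 = 90) plus the double crossovers (6).
RF(br–b) = (90 + 6) / 880 = 96/880 = 0.1091 → 10.9 centimorgans.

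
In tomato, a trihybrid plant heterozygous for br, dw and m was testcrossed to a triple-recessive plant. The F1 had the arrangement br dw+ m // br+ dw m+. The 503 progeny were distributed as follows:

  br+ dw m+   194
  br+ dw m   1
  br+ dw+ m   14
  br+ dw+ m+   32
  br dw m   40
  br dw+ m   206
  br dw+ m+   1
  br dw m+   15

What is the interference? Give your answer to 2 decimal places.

0.56

The two rarest classes, br dw+ m+ and br+ dw m, are the double crossovers. Comparing them with the parentals, only the m allele has switched, so m is the middle locus and the order is dw – m – br.
dw–m: (72 + 2)/503 = 0.1471; m–br: (29 + 2)/503 = 0.0616.
Expected DCO frequency = 0.1471 × 0.0616 ≈ 0.00906; observed = 2/503 ≈ 0.00398.
Coefficient of coincidence = 0.00398/0.00906 ≈ 0.44; interference = 1 − 0.44 = 0.56.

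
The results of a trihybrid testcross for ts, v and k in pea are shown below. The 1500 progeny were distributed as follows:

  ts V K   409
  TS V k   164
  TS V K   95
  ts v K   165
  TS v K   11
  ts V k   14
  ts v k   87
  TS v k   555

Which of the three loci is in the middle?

k

The two most frequent reciprocal classes, ts V K and TS v k, are the parental types, so the F1 was ts V K / TS v k.
The two rarest classes, ts V k and TS v K, are the double crossovers. Comparing them with the parentals, only the k allele has switched, so k is the middle locus and the order is v – k – ts.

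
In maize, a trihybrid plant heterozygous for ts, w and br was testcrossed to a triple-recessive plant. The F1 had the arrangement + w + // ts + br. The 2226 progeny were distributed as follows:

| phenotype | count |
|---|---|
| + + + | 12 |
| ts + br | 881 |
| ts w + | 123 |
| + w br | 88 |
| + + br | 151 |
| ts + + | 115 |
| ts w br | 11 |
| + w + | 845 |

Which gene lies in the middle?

The two rarest classes, + + + and ts w br, are the double crossovers. Comparing them with the parentals, only the w allele has switched, so w is the middle locus and the order is br – w – ts.

w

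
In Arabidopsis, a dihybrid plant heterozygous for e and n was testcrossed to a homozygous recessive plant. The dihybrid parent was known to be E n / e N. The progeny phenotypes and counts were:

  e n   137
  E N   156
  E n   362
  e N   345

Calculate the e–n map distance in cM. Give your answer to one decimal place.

The recombinant classes are E N and e n: 156 + 137 = 293.
Recombination frequency = 293/1000 = 0.2930 ≈ 29.3%, i.e. 29.3 cM.

29.3 cM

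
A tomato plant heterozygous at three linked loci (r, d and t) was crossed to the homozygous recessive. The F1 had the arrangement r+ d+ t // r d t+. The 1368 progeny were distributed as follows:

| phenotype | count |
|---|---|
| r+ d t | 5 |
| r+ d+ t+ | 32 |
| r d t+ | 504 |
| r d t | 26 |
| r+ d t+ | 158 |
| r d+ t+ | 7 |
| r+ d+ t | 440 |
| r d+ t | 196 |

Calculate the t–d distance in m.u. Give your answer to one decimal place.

5.1 m.u.

The two rarest classes, r+ d t and r d+ t+, are the double crossovers. Comparing them with the parentals, only the d allele has switched, so d is the middle locus and the order is r – d – t.
Crossovers in the d–t interval produce the single-crossover classes r+ d+ t+ and r d t (32 + 26 = 58) plus the double crossovers (12).
RF(d–t) = (58 + 12) / 1368 = 70/1368 = 0.0512 → 5.1 m.u.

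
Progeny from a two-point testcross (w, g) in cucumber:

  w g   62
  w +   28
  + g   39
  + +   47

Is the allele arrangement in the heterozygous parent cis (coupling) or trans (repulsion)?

cis

The two most frequent classes are + + (47) and w g (62); these are the parental (non-recombinant) types.
So the F1 carried + + on one chromosome and w g on the other — the recessive alleles are on the same chromosome (cis / coupling).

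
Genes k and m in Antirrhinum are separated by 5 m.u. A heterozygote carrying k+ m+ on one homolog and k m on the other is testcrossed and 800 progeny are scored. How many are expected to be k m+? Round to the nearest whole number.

20

A map distance of 5 m.u. corresponds to a recombination frequency of 0.050.
The F1 is k+ m+ / k m, so k m+ is a recombinant gamete class with expected frequency r/2 = 0.050/2 = 0.0250.
Expected number = 0.0250 × 800 = 20.00 ≈ 20.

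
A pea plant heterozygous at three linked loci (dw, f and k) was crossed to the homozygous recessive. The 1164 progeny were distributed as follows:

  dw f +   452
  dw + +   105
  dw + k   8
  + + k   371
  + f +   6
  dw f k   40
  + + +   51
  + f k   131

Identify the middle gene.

dw

The two most frequent reciprocal classes, + + k and dw f +, are the parental types, so the F1 was + + k / dw f +.
The two rarest classes, dw + k and + f +, are the double crossovers. Comparing them with the parentals, only the dw allele has switched, so dw is the middle locus and the order is f – dw – k.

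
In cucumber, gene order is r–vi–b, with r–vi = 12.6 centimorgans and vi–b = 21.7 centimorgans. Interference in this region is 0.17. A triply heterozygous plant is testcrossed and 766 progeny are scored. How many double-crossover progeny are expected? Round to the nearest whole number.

Map distances give recombination frequencies of 0.126 and 0.217 for the two intervals.
With interference 0.17 (so coincidence = 0.83), expected double-crossover frequency = 0.126 × 0.217 × 0.83 = 0.02269.
Expected number = 0.02269 × 766 = 17.38 ≈ 17.

17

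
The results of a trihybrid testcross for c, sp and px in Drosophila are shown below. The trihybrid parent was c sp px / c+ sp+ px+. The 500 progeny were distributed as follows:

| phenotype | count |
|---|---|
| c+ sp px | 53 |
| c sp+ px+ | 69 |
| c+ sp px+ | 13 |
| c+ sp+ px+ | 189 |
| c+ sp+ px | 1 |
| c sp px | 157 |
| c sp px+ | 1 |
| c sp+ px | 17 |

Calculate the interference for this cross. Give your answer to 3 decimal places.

The two rarest classes, c sp px+ and c+ sp+ px, are the double crossovers. Comparing them with the parentals, only the px allele has switched, so px is the middle locus and the order is sp – px – c.
sp–px: (30 + 2)/500 = 0.0640; px–c: (122 + 2)/500 = 0.2480.
Expected DCO frequency = 0.0640 × 0.2480 ≈ 0.01587; observed = 2/500 ≈ 0.00400.
Coefficient of coincidence = 0.00400/0.01587 ≈ 0.252; interference = 1 − 0.252 = 0.748.

0.748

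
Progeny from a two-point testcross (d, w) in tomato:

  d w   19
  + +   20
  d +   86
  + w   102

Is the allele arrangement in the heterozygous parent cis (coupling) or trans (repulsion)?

trans

The two most frequent classes are + w (102) and d + (86); these are the parental (non-recombinant) types.
So the F1 carried + w on one chromosome and d + on the other — the recessive alleles are on opposite chromosomes (trans / repulsion).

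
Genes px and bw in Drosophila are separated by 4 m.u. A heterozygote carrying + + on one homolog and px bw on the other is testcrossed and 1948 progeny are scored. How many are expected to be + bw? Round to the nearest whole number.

A map distance of 4 m.u. corresponds to a recombination frequency of 0.040.
The F1 is + + / px bw, so + bw is a recombinant gamete class with expected frequency r/2 = 0.040/2 = 0.0200.
Expected number = 0.0200 × 1948 = 38.96 ≈ 39.

39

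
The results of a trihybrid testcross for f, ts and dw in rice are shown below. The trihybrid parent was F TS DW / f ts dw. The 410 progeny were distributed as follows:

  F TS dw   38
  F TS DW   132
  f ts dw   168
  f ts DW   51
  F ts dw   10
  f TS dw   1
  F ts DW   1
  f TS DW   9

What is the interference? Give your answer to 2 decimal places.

0.57

The two rarest classes, F ts DW and f TS dw, are the double crossovers. Comparing them with the parentals, only the ts allele has switched, so ts is the middle locus and the order is f – ts – dw.
f–ts: (19 + 2)/410 = 0.0512; ts–dw: (89 + 2)/410 = 0.2220.
Expected DCO frequency = 0.0512 × 0.2220 ≈ 0.01137; observed = 2/410 ≈ 0.00488.
Coefficient of coincidence = 0.00488/0.01137 ≈ 0.43; interference = 1 − 0.43 = 0.57.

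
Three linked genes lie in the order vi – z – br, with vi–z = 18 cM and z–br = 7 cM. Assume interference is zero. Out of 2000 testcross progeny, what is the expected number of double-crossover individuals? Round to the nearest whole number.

25

Map distances give recombination frequencies of 0.180 and 0.070 for the two intervals.
With no interference, expected double-crossover frequency = 0.180 × 0.070 = 0.01260.
Expected number = 0.01260 × 2000 = 25.20 ≈ 25.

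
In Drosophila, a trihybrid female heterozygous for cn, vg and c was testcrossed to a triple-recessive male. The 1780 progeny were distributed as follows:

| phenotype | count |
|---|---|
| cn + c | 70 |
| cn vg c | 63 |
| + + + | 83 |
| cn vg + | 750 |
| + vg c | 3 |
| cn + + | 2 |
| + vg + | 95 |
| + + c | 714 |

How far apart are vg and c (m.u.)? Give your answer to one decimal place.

8.5 m.u.

The two most frequent reciprocal classes, cn vg + and + + c, are the parental types, so the F1 was cn vg + / + + c.
The two rarest classes, cn + + and + vg c, are the double crossovers. Comparing them with the parentals, only the vg allele has switched, so vg is the middle locus and the order is cn – vg – c.
Crossovers in the vg–c interval produce the single-crossover classes cn vg c and + + + (63 + 83 = 146) plus the double crossovers (5).
RF(vg–c) = (146 + 5) / 1780 = 151/1780 = 0.0848 → 8.5 m.u.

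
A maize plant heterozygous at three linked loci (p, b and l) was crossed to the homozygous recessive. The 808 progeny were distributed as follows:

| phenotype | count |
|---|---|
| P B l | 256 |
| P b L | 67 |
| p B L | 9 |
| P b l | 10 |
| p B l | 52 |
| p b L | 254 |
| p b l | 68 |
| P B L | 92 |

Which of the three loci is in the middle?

b

The two most frequent reciprocal classes, P B l and p b L, are the parental types, so the F1 was P B l / p b L.
The two rarest classes, P b l and p B L, are the double crossovers. Comparing them with the parentals, only the b allele has switched, so b is the middle locus and the order is l – b – p.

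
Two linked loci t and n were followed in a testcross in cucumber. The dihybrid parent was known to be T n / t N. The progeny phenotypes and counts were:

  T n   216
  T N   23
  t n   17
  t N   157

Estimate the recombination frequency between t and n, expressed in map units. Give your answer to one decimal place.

The recombinant classes are T N and t n: 23 + 17 = 40.
Recombination frequency = 40/413 = 0.0969 ≈ 9.7%, i.e. 9.7 map units.

9.7 map units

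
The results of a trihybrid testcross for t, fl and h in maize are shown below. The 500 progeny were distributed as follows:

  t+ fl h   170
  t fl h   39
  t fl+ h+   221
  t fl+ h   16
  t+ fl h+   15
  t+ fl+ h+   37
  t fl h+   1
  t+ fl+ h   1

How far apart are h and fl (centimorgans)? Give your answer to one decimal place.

6.6 centimorgans

The two most frequent reciprocal classes, t fl+ h+ and t+ fl h, are the parental types, so the F1 was t fl+ h+ / t+ fl h.
The two rarest classes, t fl h+ and t+ fl+ h, are the double crossovers. Comparing them with the parentals, only the fl allele has switched, so fl is the middle locus and the order is h – fl – t.
Crossovers in the h–fl interval produce the single-crossover classes t fl+ h and t+ fl h+ (16 + 15 = 31) plus the double crossovers (2).
RF(h–fl) = (31 + 2) / 500 = 33/500 = 0.0660 → 6.6 centimorgans.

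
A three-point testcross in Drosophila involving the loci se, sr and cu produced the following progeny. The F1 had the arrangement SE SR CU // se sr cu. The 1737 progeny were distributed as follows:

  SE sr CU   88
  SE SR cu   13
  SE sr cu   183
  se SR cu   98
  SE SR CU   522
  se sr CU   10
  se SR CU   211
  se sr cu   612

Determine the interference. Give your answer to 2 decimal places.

The two rarest classes, SE SR cu and se sr CU, are the double crossovers. Comparing them with the parentals, only the cu allele has switched, so cu is the middle locus and the order is sr – cu – se.
sr–cu: (186 + 23)/1737 = 0.1203; cu–se: (394 + 23)/1737 = 0.2401.
Expected DCO frequency = 0.1203 × 0.2401 ≈ 0.02888; observed = 23/1737 ≈ 0.01324.
Coefficient of coincidence = 0.01324/0.02888 ≈ 0.46; interference = 1 − 0.46 = 0.54.

0.54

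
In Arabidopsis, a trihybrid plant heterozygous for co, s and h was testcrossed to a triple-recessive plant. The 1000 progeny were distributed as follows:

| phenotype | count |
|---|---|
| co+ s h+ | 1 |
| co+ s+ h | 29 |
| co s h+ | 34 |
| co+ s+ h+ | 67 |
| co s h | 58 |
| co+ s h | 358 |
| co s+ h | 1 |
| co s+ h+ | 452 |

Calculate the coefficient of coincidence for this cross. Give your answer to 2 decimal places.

0.24

The two most frequent reciprocal classes, co+ s h and co s+ h+, are the parental types, so the F1 was co+ s h / co s+ h+.
The two rarest classes, co+ s h+ and co s+ h, are the double crossovers. Comparing them with the parentals, only the h allele has switched, so h is the middle locus and the order is s – h – co.
s–h: (63 + 2)/1000 = 0.0650; h–co: (125 + 2)/1000 = 0.1270.
Expected DCO frequency = 0.0650 × 0.1270 ≈ 0.00826; observed = 2/1000 ≈ 0.00200.
Coefficient of coincidence = 0.00200/0.00826 ≈ 0.24.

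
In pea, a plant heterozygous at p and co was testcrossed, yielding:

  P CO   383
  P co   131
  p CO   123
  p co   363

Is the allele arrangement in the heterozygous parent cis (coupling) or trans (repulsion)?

The two most frequent classes are P CO (383) and p co (363); these are the parental (non-recombinant) types.
So the F1 carried P CO on one chromosome and p co on the other — the recessive alleles are on the same chromosome (cis / coupling).

cis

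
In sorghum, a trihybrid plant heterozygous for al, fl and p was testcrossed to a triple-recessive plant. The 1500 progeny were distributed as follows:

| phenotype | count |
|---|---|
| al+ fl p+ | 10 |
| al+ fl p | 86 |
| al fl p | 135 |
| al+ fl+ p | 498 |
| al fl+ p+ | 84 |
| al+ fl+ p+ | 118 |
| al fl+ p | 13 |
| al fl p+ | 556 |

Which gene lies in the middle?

al

The two most frequent reciprocal classes, al+ fl+ p and al fl p+, are the parental types, so the F1 was al+ fl+ p / al fl p+.
The two rarest classes, al fl+ p and al+ fl p+, are the double crossovers. Comparing them with the parentals, only the al allele has switched, so al is the middle locus and the order is p – al – fl.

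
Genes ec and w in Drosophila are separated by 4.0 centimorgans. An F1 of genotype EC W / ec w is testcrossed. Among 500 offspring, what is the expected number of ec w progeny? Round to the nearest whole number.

240

A map distance of 4.0 centimorgans corresponds to a recombination frequency of 0.040.
The F1 is EC W / ec w, so ec w is a parental gamete class with expected frequency (1 − r)/2 = 0.960/2 = 0.4800.
Expected number = 0.4800 × 500 = 240.00 ≈ 240.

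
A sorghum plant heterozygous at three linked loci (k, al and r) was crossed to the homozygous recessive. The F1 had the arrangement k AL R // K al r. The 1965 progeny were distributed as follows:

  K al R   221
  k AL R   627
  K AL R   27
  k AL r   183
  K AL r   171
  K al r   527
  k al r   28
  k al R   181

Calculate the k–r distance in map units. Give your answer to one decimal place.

23.4 map units

The two rarest classes, K AL R and k al r, are the double crossovers. Comparing them with the parentals, only the k allele has switched, so k is the middle locus and the order is r – k – al.
Crossovers in the r–k interval produce the single-crossover classes k AL r and K al R (183 + 221 = 404) plus the double crossovers (55).
RF(r–k) = (404 + 55) / 1965 = 459/1965 = 0.2336 → 23.4 map units.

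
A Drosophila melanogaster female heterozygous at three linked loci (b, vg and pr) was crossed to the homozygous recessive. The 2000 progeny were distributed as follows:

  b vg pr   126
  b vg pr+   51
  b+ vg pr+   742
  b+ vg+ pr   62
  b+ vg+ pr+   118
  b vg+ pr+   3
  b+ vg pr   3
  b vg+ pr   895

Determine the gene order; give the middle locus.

pr

The two most frequent reciprocal classes, b vg+ pr and b+ vg pr+, are the parental types, so the F1 was b vg+ pr / b+ vg pr+.
The two rarest classes, b vg+ pr+ and b+ vg pr, are the double crossovers. Comparing them with the parentals, only the pr allele has switched, so pr is the middle locus and the order is b – pr – vg.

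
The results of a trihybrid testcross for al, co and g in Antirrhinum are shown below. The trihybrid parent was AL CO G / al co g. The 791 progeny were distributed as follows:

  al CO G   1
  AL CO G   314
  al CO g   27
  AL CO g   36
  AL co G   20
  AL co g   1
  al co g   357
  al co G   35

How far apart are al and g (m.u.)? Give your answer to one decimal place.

9.2 m.u.

The two rarest classes, al CO G and AL co g, are the double crossovers. Comparing them with the parentals, only the al allele has switched, so al is the middle locus and the order is g – al – co.
Crossovers in the g–al interval produce the single-crossover classes AL CO g and al co G (36 + 35 = 71) plus the double crossovers (2).
RF(g–al) = (71 + 2) / 791 = 73/791 = 0.0923 → 9.2 m.u.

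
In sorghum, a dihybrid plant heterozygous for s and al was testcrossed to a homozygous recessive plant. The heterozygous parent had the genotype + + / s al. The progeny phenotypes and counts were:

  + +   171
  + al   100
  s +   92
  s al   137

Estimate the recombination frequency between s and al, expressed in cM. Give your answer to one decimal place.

The recombinant classes are + al and s +: 100 + 92 = 192.
Recombination frequency = 192/500 = 0.3840 ≈ 38.4%, i.e. 38.4 cM.

38.4 cM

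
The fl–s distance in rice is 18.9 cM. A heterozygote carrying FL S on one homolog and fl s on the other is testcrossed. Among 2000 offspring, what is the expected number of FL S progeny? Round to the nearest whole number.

A map distance of 18.9 cM corresponds to a recombination frequency of 0.189.
The F1 is FL S / fl s, so FL S is a parental gamete class with expected frequency (1 − r)/2 = 0.811/2 = 0.4055.
Expected number = 0.4055 × 2000 = 811.00 ≈ 811.

811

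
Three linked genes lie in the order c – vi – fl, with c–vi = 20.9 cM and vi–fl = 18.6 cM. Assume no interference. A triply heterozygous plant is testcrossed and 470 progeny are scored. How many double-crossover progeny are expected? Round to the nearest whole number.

Map distances give recombination frequencies of 0.209 and 0.186 for the two intervals.
With no interference, expected double-crossover frequency = 0.209 × 0.186 = 0.03887.
Expected number = 0.03887 × 470 = 18.27 ≈ 18.

18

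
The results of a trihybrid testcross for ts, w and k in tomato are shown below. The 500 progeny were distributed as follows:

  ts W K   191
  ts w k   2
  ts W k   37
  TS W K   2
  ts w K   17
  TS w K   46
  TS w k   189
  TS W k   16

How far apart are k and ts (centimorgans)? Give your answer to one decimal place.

17.4 centimorgans

The two most frequent reciprocal classes, TS w k and ts W K, are the parental types, so the F1 was TS w k / ts W K.
The two rarest classes, ts w k and TS W K, are the double crossovers. Comparing them with the parentals, only the ts allele has switched, so ts is the middle locus and the order is w – ts – k.
Crossovers in the ts–k interval produce the single-crossover classes TS w K and ts W k (46 + 37 = 83) plus the double crossovers (4).
RF(ts–k) = (83 + 4) / 500 = 87/500 = 0.1740 → 17.4 centimorgans.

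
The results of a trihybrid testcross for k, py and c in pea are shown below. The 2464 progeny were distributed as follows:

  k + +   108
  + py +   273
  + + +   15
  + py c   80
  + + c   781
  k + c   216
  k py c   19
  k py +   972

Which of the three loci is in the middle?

c

The two most frequent reciprocal classes, + + c and k py +, are the parental types, so the F1 was + + c / k py +.
The two rarest classes, + + + and k py c, are the double crossovers. Comparing them with the parentals, only the c allele has switched, so c is the middle locus and the order is k – c – py.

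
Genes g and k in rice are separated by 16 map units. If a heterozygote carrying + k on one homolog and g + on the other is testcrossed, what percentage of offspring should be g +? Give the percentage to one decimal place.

42.0%

A map distance of 16 map units corresponds to a recombination frequency of 0.160.
The F1 is + k / g +, so g + is a parental gamete class with expected frequency (1 − r)/2 = 0.840/2 = 0.4200.
That is 0.4200 = 42.0% of the progeny.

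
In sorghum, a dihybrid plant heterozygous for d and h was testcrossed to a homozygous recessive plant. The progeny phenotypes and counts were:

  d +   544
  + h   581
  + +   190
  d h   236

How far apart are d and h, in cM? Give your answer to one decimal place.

27.5 cM

The two most frequent classes, + h (581) and d + (544), are the parental types, so the F1 was + h / d +.
The recombinant classes are + + and d h: 190 + 236 = 426.
Recombination frequency = 426/1551 = 0.2747 ≈ 27.5%, i.e. 27.5 cM.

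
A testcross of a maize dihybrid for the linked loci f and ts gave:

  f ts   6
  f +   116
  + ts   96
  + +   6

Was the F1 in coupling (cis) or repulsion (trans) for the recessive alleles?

The two most frequent classes are + ts (96) and f + (116); these are the parental (non-recombinant) types.
So the F1 carried + ts on one chromosome and f + on the other — the recessive alleles are on opposite chromosomes (trans / repulsion).

trans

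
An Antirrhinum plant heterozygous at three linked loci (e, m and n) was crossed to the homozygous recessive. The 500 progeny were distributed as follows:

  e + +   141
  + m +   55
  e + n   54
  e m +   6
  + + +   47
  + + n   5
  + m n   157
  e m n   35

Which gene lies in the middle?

m

The two most frequent reciprocal classes, + m n and e + +, are the parental types, so the F1 was + m n / e + +.
The two rarest classes, + + n and e m +, are the double crossovers. Comparing them with the parentals, only the m allele has switched, so m is the middle locus and the order is e – m – n.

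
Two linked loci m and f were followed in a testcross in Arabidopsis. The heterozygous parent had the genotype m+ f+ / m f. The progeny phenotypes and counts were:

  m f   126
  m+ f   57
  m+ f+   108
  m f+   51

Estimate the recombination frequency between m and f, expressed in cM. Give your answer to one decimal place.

31.6 cM

The recombinant classes are m+ f and m f+: 57 + 51 = 108.
Recombination frequency = 108/342 = 0.3158 ≈ 31.6%, i.e. 31.6 cM.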